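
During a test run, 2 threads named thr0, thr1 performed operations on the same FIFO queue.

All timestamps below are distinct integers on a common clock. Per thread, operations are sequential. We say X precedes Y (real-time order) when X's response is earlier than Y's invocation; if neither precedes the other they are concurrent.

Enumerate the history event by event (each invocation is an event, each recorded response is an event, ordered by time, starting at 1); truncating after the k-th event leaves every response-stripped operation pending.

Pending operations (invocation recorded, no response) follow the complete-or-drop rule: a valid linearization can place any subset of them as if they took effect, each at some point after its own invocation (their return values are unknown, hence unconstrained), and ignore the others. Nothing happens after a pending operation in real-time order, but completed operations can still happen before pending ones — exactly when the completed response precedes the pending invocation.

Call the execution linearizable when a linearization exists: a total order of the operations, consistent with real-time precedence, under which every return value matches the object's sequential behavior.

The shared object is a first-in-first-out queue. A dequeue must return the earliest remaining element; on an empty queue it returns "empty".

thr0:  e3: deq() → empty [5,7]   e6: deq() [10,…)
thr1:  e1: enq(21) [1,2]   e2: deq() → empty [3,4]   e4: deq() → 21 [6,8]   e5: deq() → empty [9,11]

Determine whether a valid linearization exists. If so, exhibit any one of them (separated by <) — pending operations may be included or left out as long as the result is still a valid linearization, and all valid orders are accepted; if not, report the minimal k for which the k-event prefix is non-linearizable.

through event 3 a valid linearization exists; event 4 (e2 responding at time 4) ends that
the sole real-time-consistent order of 2 completed operations fails the FIFO queue replay
for example e1, e2 fails at step 2: e2 deq() → empty is not legal there

not linearizable — minimal violating prefix: 4 events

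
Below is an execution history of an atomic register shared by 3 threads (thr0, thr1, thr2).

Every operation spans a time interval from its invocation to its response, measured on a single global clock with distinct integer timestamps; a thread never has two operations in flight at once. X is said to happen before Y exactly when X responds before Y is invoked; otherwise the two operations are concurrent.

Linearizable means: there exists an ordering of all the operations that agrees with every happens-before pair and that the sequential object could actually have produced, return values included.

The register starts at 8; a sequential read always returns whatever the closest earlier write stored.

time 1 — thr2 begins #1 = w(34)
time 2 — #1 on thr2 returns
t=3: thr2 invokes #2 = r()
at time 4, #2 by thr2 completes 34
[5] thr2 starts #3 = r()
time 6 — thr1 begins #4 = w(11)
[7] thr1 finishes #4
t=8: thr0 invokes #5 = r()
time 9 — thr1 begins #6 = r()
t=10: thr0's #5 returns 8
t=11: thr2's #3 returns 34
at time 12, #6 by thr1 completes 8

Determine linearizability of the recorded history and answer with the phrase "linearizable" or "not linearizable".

not linearizable

the violation lands at event 10, #5's response at time 10: events 1..9 linearize, events 1..10 do not
the sole real-time-consistent order of 4 completed operations fails the atomic register replay
no completion choice of the 2 pending operations (#3, #6) rescues it — every subset was tried
for example #1, #2, #4, #5 (pending dropped) fails at step 4: #5 r() → 8 is not legal there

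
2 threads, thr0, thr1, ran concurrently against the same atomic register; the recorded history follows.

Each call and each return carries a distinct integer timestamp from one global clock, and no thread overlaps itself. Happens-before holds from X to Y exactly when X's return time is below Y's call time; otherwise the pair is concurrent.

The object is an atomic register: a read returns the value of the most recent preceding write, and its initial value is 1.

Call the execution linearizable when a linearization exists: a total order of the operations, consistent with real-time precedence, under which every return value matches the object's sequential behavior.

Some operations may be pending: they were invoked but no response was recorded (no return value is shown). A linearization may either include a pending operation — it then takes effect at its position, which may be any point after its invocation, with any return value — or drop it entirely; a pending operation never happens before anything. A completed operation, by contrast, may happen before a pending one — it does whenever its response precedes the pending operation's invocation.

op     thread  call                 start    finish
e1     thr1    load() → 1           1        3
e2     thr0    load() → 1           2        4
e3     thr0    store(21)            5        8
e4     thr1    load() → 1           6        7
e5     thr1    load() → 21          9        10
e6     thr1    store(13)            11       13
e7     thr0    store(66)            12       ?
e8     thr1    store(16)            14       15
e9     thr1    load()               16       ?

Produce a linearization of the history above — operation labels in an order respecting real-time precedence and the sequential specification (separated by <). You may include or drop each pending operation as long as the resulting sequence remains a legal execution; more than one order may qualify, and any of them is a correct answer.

step 1: e1 load() → 1 — value 1
step 2: e2 load() → 1 — value 1
step 3: e4 load() → 1 — value 1
step 4: e3 store(21) — value 21
step 5: e5 load() → 21 — value 21
step 6: e6 store(13) — value 13
step 7: e7 store(66) (pending, included) — value 66
step 8: e8 store(16) — value 16

e1 < e2 < e4 < e3 < e5 < e6 < e7 < e8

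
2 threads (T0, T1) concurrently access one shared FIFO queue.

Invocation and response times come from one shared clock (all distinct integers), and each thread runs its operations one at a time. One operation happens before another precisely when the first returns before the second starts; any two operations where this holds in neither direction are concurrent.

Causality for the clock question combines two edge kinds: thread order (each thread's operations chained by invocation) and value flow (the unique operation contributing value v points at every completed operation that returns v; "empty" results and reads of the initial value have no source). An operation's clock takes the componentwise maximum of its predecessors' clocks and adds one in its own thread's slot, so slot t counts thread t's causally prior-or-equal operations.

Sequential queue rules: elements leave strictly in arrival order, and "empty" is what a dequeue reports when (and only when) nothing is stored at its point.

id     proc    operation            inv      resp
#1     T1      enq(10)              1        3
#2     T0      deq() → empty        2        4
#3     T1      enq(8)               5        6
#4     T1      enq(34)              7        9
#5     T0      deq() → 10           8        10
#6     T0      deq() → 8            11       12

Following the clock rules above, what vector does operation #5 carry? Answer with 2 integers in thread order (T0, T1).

no predecessors for #1 (invoked 1): T1 increments from zero → (0, 1)
no predecessors for #2 (invoked 2): T0 increments from zero → (1, 0)
merge at #3 (invoked 5): VC(#1)=(0, 1), own-thread bump on T1 → (0, 2)
merge at #4 (invoked 7): VC(#3)=(0, 2), own-thread bump on T1 → (0, 3)
merge at #5 (invoked 8): VC(#1)=(0, 1), VC(#2)=(1, 0), own-thread bump on T0 → (2, 1)
merge at #6 (invoked 11): VC(#3)=(0, 2), VC(#5)=(2, 1), own-thread bump on T0 → (3, 2)
target: VC(#5) = (2, 1)

(2, 1)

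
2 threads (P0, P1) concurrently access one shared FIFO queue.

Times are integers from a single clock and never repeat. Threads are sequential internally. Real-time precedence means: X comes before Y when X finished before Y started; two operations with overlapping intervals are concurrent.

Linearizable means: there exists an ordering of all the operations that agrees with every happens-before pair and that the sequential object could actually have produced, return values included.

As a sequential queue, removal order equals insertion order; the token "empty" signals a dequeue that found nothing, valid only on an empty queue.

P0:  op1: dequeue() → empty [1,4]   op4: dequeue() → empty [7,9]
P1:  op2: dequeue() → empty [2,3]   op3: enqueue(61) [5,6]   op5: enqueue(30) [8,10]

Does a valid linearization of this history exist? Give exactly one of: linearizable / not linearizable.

cut after 8 events: linearizable; cut after 9 events (op4 responds, time 9): not linearizable
checked exhaustively: 2 real-time-consistent orders of 4 completed operations, zero legal FIFO queue replays
include/drop combinations of the 1 pending operation (op5) were all tried; none helps
take op1, op2, op3, op4 (pending dropped): step 4 already fails, because op4 dequeue() → empty cannot occur there
take op2, op1, op3, op4 (pending dropped): step 4 already fails, because op4 dequeue() → empty cannot occur there

not linearizable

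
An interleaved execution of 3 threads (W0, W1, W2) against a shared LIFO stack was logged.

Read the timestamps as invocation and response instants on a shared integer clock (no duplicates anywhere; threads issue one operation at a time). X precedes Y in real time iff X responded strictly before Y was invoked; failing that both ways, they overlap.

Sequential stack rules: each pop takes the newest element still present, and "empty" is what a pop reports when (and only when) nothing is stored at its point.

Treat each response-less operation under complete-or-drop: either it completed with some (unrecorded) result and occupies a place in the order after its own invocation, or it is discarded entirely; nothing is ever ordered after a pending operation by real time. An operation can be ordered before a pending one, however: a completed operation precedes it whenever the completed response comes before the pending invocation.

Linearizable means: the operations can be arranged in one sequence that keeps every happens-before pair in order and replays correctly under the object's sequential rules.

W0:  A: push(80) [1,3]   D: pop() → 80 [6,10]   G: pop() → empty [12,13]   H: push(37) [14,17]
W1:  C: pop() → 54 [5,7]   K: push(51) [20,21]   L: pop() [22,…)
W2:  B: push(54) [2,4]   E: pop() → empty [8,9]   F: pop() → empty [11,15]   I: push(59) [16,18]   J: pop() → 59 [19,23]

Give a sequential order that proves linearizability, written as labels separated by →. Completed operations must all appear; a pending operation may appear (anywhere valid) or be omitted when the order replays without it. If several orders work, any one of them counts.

A → B → C → D → E → F → G → H → I → J → K

after step 1 (A push(80)): stack <80>
after step 2 (B push(54)): stack <80,54>
after step 3 (C pop() → 54): stack <80>
after step 4 (D pop() → 80): stack <>
after step 5 (E pop() → empty): stack <>
after step 6 (F pop() → empty): stack <>
after step 7 (G pop() → empty): stack <>
after step 8 (H push(37)): stack <37>
after step 9 (I push(59)): stack <37,59>
after step 10 (J pop() → 59): stack <37>
after step 11 (K push(51)): stack <37,51>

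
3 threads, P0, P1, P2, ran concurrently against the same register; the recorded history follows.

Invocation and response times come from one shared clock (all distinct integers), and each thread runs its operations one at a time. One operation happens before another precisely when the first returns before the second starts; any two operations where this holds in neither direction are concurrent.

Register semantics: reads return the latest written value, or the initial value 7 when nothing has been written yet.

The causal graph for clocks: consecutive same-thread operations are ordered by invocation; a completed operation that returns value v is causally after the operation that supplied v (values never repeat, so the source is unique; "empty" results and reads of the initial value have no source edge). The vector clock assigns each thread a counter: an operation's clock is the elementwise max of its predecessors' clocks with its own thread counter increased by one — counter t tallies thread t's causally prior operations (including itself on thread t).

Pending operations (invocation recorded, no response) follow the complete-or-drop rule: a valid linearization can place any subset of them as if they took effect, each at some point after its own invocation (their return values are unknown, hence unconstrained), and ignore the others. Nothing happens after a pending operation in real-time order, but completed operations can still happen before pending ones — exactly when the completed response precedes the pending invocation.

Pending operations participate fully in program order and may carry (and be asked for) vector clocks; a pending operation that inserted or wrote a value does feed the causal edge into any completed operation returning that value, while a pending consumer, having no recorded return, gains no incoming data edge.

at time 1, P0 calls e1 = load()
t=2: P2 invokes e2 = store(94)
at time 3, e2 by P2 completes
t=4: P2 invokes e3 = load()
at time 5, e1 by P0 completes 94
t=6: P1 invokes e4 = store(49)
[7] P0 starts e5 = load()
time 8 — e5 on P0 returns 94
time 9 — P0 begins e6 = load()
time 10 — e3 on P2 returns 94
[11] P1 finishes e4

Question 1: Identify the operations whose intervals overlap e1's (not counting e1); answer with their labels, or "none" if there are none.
Answer: e2, e3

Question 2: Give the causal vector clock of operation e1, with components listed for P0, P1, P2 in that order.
Answer: (1, 0, 1)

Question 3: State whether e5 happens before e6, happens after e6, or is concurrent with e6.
Answer: before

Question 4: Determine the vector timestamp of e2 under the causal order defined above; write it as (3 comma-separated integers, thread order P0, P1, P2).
Answer: (0, 0, 1)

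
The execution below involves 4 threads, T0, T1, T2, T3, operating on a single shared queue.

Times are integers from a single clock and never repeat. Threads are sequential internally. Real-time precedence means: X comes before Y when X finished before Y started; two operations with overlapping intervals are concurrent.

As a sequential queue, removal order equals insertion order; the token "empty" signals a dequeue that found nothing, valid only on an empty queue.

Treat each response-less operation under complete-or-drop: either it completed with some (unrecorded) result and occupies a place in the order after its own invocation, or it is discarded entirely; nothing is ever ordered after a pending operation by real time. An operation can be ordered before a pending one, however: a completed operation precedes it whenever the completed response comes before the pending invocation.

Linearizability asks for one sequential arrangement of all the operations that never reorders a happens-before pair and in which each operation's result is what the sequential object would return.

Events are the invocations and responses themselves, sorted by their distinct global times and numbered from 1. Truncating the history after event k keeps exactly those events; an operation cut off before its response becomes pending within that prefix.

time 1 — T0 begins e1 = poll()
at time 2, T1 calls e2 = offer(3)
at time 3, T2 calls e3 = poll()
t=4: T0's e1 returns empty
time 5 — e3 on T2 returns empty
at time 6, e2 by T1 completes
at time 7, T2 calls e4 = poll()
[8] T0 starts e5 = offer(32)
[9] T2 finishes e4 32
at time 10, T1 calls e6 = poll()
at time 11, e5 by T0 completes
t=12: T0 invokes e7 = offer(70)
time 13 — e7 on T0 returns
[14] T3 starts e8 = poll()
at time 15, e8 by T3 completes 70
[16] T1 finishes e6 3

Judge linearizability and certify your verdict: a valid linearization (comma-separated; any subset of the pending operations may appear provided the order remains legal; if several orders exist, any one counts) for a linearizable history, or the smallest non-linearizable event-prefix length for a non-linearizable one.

events 1..8 are fine; event 9 — the response of e4 at time 9 — makes the prefix non-linearizable
checked exhaustively: 6 real-time-consistent orders of 4 completed operations, zero legal queue replays
including or dropping the 1 pending operation (e5) in any combination fails
for example e1, e2, e3, e4 (pending dropped) fails at step 3: e3 poll() → empty is not legal there
for example e1, e3, e2, e4 (pending dropped) fails at step 4: e4 poll() → 32 is not legal there

not linearizable — minimal violating prefix: 9 events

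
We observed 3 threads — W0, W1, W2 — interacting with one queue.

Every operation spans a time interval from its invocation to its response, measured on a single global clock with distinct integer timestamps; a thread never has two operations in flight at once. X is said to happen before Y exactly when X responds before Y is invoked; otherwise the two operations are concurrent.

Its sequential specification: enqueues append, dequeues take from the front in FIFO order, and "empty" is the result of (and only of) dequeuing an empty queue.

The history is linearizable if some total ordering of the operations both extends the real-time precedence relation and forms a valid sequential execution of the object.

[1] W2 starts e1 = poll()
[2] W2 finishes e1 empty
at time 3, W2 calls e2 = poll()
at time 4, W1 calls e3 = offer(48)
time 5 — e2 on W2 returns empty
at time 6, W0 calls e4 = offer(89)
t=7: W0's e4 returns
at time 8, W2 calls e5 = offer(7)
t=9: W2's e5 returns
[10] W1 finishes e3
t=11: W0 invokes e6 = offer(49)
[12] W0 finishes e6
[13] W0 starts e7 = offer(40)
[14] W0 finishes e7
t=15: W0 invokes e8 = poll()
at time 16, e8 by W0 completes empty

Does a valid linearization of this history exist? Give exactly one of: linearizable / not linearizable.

not linearizable

through event 15 a valid linearization exists; event 16 (e8 responding at time 16) ends that
8 completed operations, 4 real-time-consistent orders — every queue replay fails
for example e1, e2, e3, e4, e5, e6, e7, e8 fails at step 8: e8 poll() → empty is not legal there
for example e1, e2, e4, e3, e5, e6, e7, e8 fails at step 8: e8 poll() → empty is not legal there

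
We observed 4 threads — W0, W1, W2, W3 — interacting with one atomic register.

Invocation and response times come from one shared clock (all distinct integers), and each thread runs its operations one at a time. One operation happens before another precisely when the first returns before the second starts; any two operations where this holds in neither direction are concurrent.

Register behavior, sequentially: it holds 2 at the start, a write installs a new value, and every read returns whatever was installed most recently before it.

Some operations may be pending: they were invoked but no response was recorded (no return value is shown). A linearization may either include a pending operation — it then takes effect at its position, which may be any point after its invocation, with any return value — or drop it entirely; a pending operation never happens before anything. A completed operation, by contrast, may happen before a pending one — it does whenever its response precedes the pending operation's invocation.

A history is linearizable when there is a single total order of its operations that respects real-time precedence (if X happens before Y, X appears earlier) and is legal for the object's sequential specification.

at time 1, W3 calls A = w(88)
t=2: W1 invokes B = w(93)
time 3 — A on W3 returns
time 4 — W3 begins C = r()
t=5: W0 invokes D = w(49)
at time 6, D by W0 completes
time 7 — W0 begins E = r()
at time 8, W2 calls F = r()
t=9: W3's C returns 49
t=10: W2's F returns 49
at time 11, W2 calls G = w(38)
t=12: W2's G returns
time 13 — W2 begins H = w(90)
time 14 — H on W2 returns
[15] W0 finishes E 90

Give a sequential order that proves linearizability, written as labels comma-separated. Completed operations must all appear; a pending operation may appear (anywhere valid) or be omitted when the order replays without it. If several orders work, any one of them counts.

step 1: A w(88) — value 88
step 2: B w(93) (pending, included) — value 93
step 3: D w(49) — value 49
step 4: C r() → 49 — value 49
step 5: F r() → 49 — value 49
step 6: G w(38) — value 38
step 7: H w(90) — value 90
step 8: E r() → 90 — value 90

A, B, D, C, F, G, H, E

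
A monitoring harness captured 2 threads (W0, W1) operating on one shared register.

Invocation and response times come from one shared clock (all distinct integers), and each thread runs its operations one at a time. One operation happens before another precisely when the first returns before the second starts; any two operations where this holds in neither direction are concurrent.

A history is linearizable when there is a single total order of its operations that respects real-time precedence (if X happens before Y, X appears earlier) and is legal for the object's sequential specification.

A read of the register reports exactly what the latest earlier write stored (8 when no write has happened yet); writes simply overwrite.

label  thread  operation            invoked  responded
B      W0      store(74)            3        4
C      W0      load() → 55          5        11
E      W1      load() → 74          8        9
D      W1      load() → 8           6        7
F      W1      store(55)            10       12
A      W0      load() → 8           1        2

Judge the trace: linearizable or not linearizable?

not linearizable

cut after 6 events: linearizable; cut after 7 events (D responds, time 7): not linearizable
exhaustive check: the 3 completed register ops admit one real-time order; illegal
include/drop combinations of the 1 pending operation (C) were all tried; none helps
sample order A, B, D (pending dropped) stalls at step 3 — D load() → 8 has no legal effect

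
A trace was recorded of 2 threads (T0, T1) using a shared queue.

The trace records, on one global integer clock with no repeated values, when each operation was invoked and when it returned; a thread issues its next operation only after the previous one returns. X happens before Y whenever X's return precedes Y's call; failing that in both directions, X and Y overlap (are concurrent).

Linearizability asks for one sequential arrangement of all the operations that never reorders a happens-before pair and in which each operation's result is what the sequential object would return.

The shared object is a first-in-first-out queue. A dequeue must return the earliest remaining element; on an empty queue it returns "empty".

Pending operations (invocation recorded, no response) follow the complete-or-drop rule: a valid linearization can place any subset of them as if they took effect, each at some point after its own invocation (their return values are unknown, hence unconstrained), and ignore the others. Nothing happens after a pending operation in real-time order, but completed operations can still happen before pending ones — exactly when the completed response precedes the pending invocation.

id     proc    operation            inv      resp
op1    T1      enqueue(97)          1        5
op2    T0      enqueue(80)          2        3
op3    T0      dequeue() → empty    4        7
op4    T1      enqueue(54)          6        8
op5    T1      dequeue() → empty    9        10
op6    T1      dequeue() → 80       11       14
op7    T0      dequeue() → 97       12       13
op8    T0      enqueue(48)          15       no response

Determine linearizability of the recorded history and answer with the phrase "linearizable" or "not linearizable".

not linearizable

through event 6 a valid linearization exists; event 7 (op3 responding at time 7) ends that
checked exhaustively: 3 real-time-consistent orders of 3 completed operations, zero legal queue replays
no escape via the 1 pending operation (op4): every completion choice fails
one such order, op1, op2, op3 (pending dropped), breaks at step 3 where op3 dequeue() → empty is illegal
one such order, op2, op1, op3 (pending dropped), breaks at step 3 where op3 dequeue() → empty is illegal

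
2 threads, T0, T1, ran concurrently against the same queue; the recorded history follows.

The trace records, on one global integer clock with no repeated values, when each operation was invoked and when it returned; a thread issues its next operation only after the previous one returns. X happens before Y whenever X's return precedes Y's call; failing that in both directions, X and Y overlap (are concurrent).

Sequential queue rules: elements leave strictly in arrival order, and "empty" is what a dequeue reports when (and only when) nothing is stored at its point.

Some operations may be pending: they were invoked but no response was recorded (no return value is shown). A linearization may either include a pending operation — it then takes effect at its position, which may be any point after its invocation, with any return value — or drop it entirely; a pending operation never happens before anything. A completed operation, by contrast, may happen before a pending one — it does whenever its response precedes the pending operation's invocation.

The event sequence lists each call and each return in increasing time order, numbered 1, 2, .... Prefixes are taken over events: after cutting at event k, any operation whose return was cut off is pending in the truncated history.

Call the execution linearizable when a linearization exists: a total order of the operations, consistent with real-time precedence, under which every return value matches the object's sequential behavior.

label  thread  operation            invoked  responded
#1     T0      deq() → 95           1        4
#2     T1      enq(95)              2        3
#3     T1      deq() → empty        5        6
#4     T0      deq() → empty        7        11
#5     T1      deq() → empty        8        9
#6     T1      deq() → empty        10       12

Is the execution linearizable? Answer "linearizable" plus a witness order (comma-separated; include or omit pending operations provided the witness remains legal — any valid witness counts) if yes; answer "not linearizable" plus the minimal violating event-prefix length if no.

linearizable — witness: #2, #1, #3, #4, #5, #6

after step 1 (#2 enq(95)): queue <95>
after step 2 (#1 deq() → 95): queue <>
after step 3 (#3 deq() → empty): queue <>
after step 4 (#4 deq() → empty): queue <>
after step 5 (#5 deq() → empty): queue <>
after step 6 (#6 deq() → empty): queue <>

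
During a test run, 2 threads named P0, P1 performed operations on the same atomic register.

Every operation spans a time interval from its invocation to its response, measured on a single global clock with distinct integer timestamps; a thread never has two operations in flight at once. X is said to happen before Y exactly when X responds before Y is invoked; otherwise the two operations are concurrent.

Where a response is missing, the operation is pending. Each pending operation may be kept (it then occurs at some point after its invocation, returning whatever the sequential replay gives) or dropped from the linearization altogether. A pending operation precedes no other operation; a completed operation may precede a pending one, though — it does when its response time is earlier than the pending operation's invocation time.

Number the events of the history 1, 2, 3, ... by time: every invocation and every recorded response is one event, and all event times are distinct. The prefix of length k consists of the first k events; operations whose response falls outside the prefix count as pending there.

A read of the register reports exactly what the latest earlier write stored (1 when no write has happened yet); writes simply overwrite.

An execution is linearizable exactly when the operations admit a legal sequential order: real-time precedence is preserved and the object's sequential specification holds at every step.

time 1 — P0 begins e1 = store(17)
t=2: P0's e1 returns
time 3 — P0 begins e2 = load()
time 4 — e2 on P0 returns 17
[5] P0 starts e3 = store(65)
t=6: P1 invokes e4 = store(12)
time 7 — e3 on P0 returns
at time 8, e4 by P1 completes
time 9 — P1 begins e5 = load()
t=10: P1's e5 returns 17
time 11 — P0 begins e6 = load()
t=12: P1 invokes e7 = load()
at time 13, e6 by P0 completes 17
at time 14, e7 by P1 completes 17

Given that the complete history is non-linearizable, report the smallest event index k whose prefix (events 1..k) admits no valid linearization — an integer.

a valid linearization of events 1..9 exists, for instance e1, e2, e3, e4:
step 1: e1 store(17) — value 17
step 2: e2 load() → 17 — value 17
step 3: e3 store(65) — value 65
step 4: e4 store(12) — value 12
include event 10 — e5 responding at 10 — and every candidate order breaks
one such order, e1, e2, e3, e4, e5, breaks at step 5 where e5 load() → 17 is illegal
one such order, e1, e2, e4, e3, e5, breaks at step 5 where e5 load() → 17 is illegal

10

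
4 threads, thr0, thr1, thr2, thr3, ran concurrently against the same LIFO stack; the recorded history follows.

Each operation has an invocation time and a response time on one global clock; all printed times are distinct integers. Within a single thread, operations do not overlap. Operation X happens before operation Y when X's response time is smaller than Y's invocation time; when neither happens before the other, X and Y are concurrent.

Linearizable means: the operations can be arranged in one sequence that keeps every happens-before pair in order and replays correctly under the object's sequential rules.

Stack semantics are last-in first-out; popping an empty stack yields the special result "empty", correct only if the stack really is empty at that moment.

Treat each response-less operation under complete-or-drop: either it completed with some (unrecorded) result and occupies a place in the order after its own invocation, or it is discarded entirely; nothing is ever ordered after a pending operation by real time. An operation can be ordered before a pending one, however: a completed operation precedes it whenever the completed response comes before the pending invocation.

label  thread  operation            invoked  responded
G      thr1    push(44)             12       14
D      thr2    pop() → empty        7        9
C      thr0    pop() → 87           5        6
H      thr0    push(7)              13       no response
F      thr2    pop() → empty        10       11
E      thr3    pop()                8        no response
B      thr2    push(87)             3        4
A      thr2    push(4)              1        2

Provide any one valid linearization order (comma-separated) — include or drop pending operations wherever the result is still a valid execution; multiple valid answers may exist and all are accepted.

step 1: A push(4) — stack <4>
step 2: B push(87) — stack <4,87>
step 3: C pop() → 87 — stack <4>
step 4: E pop() (pending, included) — stack <>
step 5: D pop() → empty — stack <>
step 6: F pop() → empty — stack <>
step 7: G push(44) — stack <44>

A, B, C, E, D, F, G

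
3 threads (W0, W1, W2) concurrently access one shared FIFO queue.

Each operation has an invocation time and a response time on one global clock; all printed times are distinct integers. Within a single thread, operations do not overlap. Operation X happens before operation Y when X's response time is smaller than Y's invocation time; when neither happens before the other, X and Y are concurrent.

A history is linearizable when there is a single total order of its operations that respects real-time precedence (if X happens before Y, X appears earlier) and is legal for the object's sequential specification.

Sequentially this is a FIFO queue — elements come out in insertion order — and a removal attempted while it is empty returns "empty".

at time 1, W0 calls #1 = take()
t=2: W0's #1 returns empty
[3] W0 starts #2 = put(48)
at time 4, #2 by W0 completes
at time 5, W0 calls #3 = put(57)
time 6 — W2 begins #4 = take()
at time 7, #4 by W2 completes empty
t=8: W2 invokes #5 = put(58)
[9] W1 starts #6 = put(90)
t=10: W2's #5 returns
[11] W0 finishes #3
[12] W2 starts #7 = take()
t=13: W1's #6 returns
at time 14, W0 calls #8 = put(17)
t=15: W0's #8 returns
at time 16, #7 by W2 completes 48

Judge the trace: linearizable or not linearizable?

through event 6 a valid linearization exists; event 7 (#4 responding at time 7) ends that
a single order respects real time; the 3 completed FIFO queue operations fail replay along it
every completion of the 1 pending operation (#3) was checked; none linearizes
e.g. #1, #2, #4 (pending dropped): illegal at step 3, since #4 take() → empty cannot apply there

not linearizable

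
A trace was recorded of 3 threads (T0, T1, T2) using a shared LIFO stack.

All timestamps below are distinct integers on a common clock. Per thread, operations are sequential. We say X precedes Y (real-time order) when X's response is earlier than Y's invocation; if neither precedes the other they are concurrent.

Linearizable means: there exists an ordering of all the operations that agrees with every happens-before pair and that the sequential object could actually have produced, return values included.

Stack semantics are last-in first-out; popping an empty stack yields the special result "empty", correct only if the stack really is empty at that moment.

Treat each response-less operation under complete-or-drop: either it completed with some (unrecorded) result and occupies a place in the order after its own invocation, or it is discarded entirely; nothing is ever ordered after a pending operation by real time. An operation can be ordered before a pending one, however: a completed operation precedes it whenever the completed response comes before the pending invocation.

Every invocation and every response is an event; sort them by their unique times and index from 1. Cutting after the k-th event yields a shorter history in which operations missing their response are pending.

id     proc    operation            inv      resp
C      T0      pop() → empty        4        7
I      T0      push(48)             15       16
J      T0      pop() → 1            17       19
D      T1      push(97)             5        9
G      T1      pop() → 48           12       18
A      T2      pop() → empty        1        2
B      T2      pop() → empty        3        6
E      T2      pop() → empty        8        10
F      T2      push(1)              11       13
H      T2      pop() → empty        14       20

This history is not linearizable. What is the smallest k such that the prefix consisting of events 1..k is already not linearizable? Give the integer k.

events 1..19 are linearizable; a witness order is A, B, C, E, D, F, I, G, J:
step 1: A pop() → empty — stack <>
step 2: B pop() → empty — stack <>
step 3: C pop() → empty — stack <>
step 4: E pop() → empty — stack <>
step 5: D push(97) — stack <97>
step 6: F push(1) — stack <97,1>
step 7: I push(48) — stack <97,1,48>
step 8: G pop() → 48 — stack <97,1>
step 9: J pop() → 1 — stack <97>
at event 20 (H's time-20 response) nothing linearizes any more
e.g. A, B, C, D, E, F, G, H, I, J: illegal at step 5, since E pop() → empty cannot apply there
e.g. A, B, C, D, E, F, G, I, H, J: illegal at step 5, since E pop() → empty cannot apply there

20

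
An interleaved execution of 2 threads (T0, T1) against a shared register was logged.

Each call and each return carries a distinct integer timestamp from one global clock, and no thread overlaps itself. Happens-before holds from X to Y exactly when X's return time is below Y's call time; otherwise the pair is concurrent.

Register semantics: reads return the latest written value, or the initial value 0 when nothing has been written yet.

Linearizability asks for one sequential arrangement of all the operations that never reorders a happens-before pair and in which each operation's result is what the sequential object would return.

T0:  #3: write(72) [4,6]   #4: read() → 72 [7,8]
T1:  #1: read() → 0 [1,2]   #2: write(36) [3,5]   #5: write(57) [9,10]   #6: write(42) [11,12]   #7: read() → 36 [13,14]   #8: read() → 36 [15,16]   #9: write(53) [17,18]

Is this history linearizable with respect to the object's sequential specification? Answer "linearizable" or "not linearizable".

through event 13 a valid linearization exists; event 14 (#7 responding at time 14) ends that
7 completed operations, 2 real-time-consistent orders — every register replay fails
one such order, #1, #2, #3, #4, #5, #6, #7, breaks at step 7 where #7 read() → 36 is illegal
one such order, #1, #3, #2, #4, #5, #6, #7, breaks at step 4 where #4 read() → 72 is illegal

not linearizable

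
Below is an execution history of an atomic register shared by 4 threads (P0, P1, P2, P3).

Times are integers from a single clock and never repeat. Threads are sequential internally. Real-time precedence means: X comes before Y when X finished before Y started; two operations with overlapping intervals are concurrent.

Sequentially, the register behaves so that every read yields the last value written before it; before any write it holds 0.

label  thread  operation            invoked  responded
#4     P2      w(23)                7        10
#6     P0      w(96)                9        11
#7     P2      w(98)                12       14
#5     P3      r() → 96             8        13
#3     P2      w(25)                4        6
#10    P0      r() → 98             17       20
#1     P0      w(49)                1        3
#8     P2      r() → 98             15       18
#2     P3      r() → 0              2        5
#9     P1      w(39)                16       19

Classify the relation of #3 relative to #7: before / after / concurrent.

#3 spans [4,6], #7 spans [12,14]
resp(#3)=6 < inv(#7)=12

before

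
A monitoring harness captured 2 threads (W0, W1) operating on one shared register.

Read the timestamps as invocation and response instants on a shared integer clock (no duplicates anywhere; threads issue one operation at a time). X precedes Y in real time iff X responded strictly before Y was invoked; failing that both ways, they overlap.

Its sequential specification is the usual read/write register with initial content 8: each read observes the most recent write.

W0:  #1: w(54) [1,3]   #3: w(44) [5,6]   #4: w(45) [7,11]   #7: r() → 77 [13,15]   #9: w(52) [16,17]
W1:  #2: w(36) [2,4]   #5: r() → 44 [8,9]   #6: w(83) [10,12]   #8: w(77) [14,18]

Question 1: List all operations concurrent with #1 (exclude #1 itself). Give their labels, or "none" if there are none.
concurrent with #1 ([1,3]): every op whose interval crosses 1..3
#2 [2,4]: concurrent
#3 [5,6]: after
#4 [7,11]: after
#5 [8,9]: after
#6 [10,12]: after
#7 [13,15]: after
#8 [14,18]: after
#9 [16,17]: after

#2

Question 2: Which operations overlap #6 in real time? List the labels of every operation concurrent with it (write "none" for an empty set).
overlap test against #6 [10,12]: concurrent iff the interval meets 10..12
#1 [1,3]: before
#2 [2,4]: before
#3 [5,6]: before
#4 [7,11]: concurrent
#5 [8,9]: before
#7 [13,15]: after
#8 [14,18]: after
#9 [16,17]: after

#4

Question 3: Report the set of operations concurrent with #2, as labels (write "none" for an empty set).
#2 spans [2,4]; an op avoiding the whole window 2..4 is ordered, any other is concurrent
#1 [1,3]: concurrent
#3 [5,6]: after
#4 [7,11]: after
#5 [8,9]: after
#6 [10,12]: after
#7 [13,15]: after
#8 [14,18]: after
#9 [16,17]: after

#1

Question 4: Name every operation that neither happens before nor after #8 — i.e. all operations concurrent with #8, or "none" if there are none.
#8 runs from 14 to 18; window-overlapping ops are concurrent
#1 [1,3]: before
#2 [2,4]: before
#3 [5,6]: before
#4 [7,11]: before
#5 [8,9]: before
#6 [10,12]: before
#7 [13,15]: concurrent
#9 [16,17]: concurrent

#7, #9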